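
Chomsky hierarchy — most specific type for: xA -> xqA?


LHS has context (more than one symbol) and |LHS| ≤ |RHS|
Classification: Type 1 (Context-Sensitive)


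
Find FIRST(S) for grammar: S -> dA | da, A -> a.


Per alternative of S: FIRST(dA) = {d}; FIRST(da) = {d}
FIRST(S) = {d}


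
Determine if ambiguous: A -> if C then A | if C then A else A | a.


dangling else: 'if C then if C then a else a' parses two ways
Ambiguous


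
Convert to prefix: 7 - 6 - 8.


left-to-right (same/higher precedence on left): tree is (- (- 7 6) 8)
Prefix: - - 7 6 8


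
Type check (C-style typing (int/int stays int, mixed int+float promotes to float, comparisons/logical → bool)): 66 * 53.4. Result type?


Operand types: int * float
Rule: mixed int/float promotes to float; int/int stays int
Result type: float


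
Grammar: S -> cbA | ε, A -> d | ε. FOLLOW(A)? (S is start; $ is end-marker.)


$ ∈ FOLLOW(S). For each A -> αBβ: add FIRST(β)\{ε} to FOLLOW(B); if β nullable, add FOLLOW(A).
FOLLOW(A) = {$}


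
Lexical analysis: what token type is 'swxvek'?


Pattern: letter/underscore followed by alphanumerics, not a keyword
Type: IDENTIFIER


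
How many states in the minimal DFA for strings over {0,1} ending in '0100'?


Track the longest suffix of input matching a prefix of '0100': 5 classes (prefixes of length 0..4)
Minimal DFA: 5 states


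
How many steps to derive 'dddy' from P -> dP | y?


Derivation: P => dP => ddP => dddP => dddy
Steps: 4


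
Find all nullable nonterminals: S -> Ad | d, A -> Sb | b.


A nonterminal is nullable iff some alternative derives ε (directly, or every symbol in it is nullable)
Nullable: {}


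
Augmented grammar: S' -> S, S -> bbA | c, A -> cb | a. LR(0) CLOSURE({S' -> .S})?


Start: S' -> .S
For each item with dot before a nonterminal B, add B -> .γ for every B-production
Closure: [S' -> .S, S -> .bbA, S -> .c]


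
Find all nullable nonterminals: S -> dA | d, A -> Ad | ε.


A nonterminal is nullable iff some alternative derives ε (directly, or every symbol in it is nullable)
Nullable: {A}


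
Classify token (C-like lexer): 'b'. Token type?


Pattern: letter/underscore followed by alphanumerics, not a keyword
Type: IDENTIFIER


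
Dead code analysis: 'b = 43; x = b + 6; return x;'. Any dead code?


b is read by x's definition; x is returned
No dead code


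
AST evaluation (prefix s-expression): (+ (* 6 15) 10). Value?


Evaluate inner: (* 6 15) = 90
Evaluate root: (+ 90 10) = 100
Result: 100


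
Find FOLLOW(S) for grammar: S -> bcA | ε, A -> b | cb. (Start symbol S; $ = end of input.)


$ ∈ FOLLOW(S). For each A -> αBβ: add FIRST(β)\{ε} to FOLLOW(B); if β nullable, add FOLLOW(A).
FOLLOW(S) = {$}


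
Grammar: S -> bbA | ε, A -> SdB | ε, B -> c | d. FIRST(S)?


Per alternative of S: FIRST(bbA) = {b}; FIRST(ε) = {ε}
FIRST(S) = {b, ε}


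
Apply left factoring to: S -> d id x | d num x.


Common prefix: 'd'
Factored: S -> d S', S' -> id x | num x


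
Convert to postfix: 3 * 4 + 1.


Left to right (same or higher precedence on left)
Postfix: 3 4 * 1 +


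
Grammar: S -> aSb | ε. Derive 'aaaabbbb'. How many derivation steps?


Derivation: S => aSb => aaSbb => aaaSbbb => aaaaSbbbb => aaaabbbb
Steps: 5


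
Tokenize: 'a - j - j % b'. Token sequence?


Scan left to right, longest-match per lexeme
Tokens: ID(a), OP(-), ID(j), OP(-), ID(j), OP(%), ID(b)


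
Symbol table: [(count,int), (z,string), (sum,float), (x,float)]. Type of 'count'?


Lookup 'count' → type int


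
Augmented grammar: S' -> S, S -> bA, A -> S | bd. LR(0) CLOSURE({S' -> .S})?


Start: S' -> .S
For each item with dot before a nonterminal B, add B -> .γ for every B-production
Closure: [S' -> .S, S -> .bA]


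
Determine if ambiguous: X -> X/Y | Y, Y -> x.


precedence layered via separate nonterminal Y: deterministic
Unambiguous


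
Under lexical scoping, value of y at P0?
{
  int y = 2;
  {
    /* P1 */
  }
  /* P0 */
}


y declared in the same block as P0
y = 2


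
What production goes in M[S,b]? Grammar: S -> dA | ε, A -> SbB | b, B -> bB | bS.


For [S, b]: ε is nullable and 'b' ∈ FOLLOW(S)
Entry: S -> ε


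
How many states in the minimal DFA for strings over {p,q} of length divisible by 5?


Track length mod 5: states 0..4, accept at 0
Minimal DFA: 5 states


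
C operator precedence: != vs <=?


'<=' is relational (level 7); '!=' is equality (level 6)
Higher level binds tighter
'<=' has higher precedence than '!='


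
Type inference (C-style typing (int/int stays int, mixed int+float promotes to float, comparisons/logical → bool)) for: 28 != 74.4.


Operand types: int != float
Rule: comparison yields bool
Result type: bool


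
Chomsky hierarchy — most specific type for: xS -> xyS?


LHS has context (more than one symbol) and |LHS| ≤ |RHS|
Classification: Type 1 (Context-Sensitive)


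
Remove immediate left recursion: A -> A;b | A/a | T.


Left-recursive alternatives: A;b, A/a; non-recursive: T
Introduce A': A -> TA', A' -> ;bA' | /aA' | ε


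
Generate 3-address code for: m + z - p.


Break into single-operator statements:
t1 = m + z
t2 = t1 - p


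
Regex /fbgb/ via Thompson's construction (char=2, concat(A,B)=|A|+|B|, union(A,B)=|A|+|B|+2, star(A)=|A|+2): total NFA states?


Syntax tree has 4 char leaf(s), 0 union(s), 0 star(s)
chars contribute 4×2 = 8; each union adds +2; each star adds +2
Total: 8 + 0 + 0 = 8 states


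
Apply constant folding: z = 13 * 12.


13 * 12 = 156 at compile time
Optimized: z = 156


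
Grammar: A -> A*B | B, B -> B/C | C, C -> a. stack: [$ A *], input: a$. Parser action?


no handle ('A*' is not any RHS); shift 'a'
Action: shift


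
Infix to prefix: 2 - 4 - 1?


left-to-right (same/higher precedence on left): tree is (- (- 2 4) 1)
Prefix: - - 2 4 1


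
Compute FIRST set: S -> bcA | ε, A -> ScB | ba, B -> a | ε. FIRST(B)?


Per alternative of B: FIRST(a) = {a}; FIRST(ε) = {ε}
FIRST(B) = {a, ε}


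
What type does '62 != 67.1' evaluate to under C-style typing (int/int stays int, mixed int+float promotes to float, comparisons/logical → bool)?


Operand types: int != float
Rule: comparison yields bool
Result type: bool


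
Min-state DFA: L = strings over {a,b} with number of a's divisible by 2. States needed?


Track (count of a) mod 2: states 0..1, accept at 0
Minimal DFA: 2 states


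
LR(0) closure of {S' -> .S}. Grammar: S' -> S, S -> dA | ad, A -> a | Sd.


Start: S' -> .S
For each item with dot before a nonterminal B, add B -> .γ for every B-production
Closure: [S' -> .S, S -> .dA, S -> .ad]


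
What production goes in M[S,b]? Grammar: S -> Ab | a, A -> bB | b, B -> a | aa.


For [S, b]: 'b' ∈ FIRST(Ab)
Entry: S -> Ab


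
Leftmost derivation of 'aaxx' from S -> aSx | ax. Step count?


Derivation: S => aSx => aaxx
Steps: 2


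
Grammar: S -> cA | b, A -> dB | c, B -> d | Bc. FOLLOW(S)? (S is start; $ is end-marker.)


$ ∈ FOLLOW(S). For each A -> αBβ: add FIRST(β)\{ε} to FOLLOW(B); if β nullable, add FOLLOW(A).
FOLLOW(S) = {$}


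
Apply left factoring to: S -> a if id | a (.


Common prefix: 'a'
Factored: S -> a S', S' -> if id | (


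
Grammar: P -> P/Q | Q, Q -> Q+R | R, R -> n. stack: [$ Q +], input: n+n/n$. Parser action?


no handle; shift 'n'
Action: shift


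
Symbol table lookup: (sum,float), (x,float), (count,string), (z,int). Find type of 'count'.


Lookup 'count' → type string


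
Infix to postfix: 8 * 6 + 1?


Left to right (same or higher precedence on left)
Postfix: 8 6 * 1 +


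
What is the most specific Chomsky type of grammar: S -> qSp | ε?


Single nonterminal LHS, but q^n p^n is not regular
Classification: Type 2 (Context-Free)


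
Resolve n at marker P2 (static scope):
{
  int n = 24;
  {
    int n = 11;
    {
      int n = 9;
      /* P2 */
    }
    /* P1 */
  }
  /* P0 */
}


n declared in the same block as P2
n = 9


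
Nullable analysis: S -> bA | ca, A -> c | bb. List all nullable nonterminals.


A nonterminal is nullable iff some alternative derives ε (directly, or every symbol in it is nullable)
Nullable: {}


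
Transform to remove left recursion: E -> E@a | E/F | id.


Left-recursive alternatives: E@a, E/F; non-recursive: id
Introduce E': E -> idE', E' -> @aE' | /FE' | ε


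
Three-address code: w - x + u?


Break into single-operator statements:
t1 = w - x
t2 = t1 + u


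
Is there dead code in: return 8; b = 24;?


statement follows a return and is unreachable
Dead: 'b = 24'


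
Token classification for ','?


Pattern: delimiter/punctuation
Type: PUNCTUATION


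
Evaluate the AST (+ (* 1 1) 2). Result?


Evaluate inner: (* 1 1) = 1
Evaluate root: (+ 1 2) = 3
Result: 3


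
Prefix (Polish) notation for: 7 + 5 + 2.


left-to-right (same/higher precedence on left): tree is (+ (+ 7 5) 2)
Prefix: + + 7 5 2


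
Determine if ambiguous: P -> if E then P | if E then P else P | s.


dangling else: 'if E then if E then s else s' parses two ways
Ambiguous


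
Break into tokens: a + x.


Scan left to right, longest-match per lexeme
Tokens: ID(a), OP(+), ID(x)


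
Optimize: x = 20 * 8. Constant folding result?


20 * 8 = 160 at compile time
Optimized: x = 160


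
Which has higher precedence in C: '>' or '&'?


'>' is relational (level 7); '&' is bitwise AND (level 5)
Higher level binds tighter
'>' has higher precedence than '&'


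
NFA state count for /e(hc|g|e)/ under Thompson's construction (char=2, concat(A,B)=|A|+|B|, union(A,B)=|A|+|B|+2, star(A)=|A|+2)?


Syntax tree has 5 char leaf(s), 2 union(s), 0 star(s)
chars contribute 5×2 = 10; each union adds +2; each star adds +2
Total: 10 + 4 + 0 = 14 states


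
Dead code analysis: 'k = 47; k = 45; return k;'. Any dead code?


first assignment to k is overwritten before any read
Dead: 'k = 47'


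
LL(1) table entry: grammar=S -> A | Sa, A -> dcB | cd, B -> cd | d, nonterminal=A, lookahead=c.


For [A, c]: 'c' ∈ FIRST(cd)
Entry: A -> cd


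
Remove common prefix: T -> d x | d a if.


Common prefix: 'd'
Factored: T -> d T', T' -> x | a if


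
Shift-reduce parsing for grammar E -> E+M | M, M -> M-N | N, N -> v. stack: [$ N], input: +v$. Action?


'N' (not preceded by M-) is the handle for M -> N
Action: reduce (M -> N)


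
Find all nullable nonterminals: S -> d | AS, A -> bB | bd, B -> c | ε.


A nonterminal is nullable iff some alternative derives ε (directly, or every symbol in it is nullable)
Nullable: {B}


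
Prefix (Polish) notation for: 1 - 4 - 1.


left-to-right (same/higher precedence on left): tree is (- (- 1 4) 1)
Prefix: - - 1 4 1


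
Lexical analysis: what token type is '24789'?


Pattern: digits only
Type: INTEGER_LITERAL


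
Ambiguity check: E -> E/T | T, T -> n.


precedence layered via separate nonterminal T: deterministic
Unambiguous


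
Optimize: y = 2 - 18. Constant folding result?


2 - 18 = -16 at compile time
Optimized: y = -16


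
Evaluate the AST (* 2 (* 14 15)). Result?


Evaluate inner: (* 14 15) = 210
Evaluate root: (* 2 210) = 420
Result: 420


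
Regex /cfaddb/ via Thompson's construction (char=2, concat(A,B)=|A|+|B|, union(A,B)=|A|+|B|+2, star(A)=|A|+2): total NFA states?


Syntax tree has 6 char leaf(s), 0 union(s), 0 star(s)
chars contribute 6×2 = 12; each union adds +2; each star adds +2
Total: 12 + 0 + 0 = 12 states


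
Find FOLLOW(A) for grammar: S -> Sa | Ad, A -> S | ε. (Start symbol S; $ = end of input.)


$ ∈ FOLLOW(S). For each A -> αBβ: add FIRST(β)\{ε} to FOLLOW(B); if β nullable, add FOLLOW(A).
FOLLOW(A) = {d}


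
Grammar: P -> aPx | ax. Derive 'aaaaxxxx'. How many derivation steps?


Derivation: P => aPx => aaPxx => aaaPxxx => aaaaxxxx
Steps: 4


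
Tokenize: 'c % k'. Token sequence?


Scan left to right, longest-match per lexeme
Tokens: ID(c), OP(%), ID(k)


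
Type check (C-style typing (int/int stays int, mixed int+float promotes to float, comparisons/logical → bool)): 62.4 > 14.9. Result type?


Operand types: float > float
Rule: comparison yields bool
Result type: bool


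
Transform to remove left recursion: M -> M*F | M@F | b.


Left-recursive alternatives: M*F, M@F; non-recursive: b
Introduce M': M -> bM', M' -> *FM' | @FM' | ε


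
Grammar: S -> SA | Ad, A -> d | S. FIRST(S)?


Per alternative of S: FIRST(SA) = {d}; FIRST(Ad) = {d}
FIRST(S) = {d}


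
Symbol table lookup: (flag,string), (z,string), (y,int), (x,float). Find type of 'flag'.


Lookup 'flag' → type string


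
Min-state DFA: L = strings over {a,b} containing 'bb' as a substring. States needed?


KMP-style automaton: 2 progress states + 1 absorbing accept = 3
Minimal DFA: 3 states


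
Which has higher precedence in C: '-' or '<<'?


'-' is additive (level 9); '<<' is shift (level 8)
Higher level binds tighter
'-' has higher precedence than '<<'


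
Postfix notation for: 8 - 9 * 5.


* has higher precedence, evaluate 9*5 first
Postfix: 8 9 5 * -


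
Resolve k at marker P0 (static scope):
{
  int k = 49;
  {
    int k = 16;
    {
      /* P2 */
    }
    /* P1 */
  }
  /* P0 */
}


k declared in the same block as P0
k = 49


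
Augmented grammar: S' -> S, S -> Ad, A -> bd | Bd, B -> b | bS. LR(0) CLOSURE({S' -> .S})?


Start: S' -> .S
For each item with dot before a nonterminal B, add B -> .γ for every B-production
Closure: [S' -> .S, S -> .Ad, A -> .bd, A -> .Bd, B -> .b, B -> .bS]


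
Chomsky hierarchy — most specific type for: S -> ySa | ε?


Single nonterminal LHS, but y^n a^n is not regular
Classification: Type 2 (Context-Free)


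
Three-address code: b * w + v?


Break into single-operator statements:
t1 = b * w
t2 = t1 + v


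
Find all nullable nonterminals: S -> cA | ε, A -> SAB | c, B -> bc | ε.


A nonterminal is nullable iff some alternative derives ε (directly, or every symbol in it is nullable)
Nullable: {B, S}


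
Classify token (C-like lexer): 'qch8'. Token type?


Pattern: letter/underscore followed by alphanumerics, not a keyword
Type: IDENTIFIER


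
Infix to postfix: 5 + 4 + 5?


Left to right (same or higher precedence on left)
Postfix: 5 4 + 5 +


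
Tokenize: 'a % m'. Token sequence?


Scan left to right, longest-match per lexeme
Tokens: ID(a), OP(%), ID(m)


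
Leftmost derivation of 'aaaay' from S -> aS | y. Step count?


Derivation: S => aS => aaS => aaaS => aaaaS => aaaay
Steps: 5


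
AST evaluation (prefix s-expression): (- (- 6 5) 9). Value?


Evaluate inner: (- 6 5) = 1
Evaluate root: (- 1 9) = -8
Result: -8


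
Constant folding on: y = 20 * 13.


20 * 13 = 260 at compile time
Optimized: y = 260


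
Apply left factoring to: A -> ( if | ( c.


Common prefix: '('
Factored: A -> ( A', A' -> if | c


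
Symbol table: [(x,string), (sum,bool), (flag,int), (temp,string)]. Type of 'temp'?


Lookup 'temp' → type string


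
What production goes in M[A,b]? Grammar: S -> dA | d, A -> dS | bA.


For [A, b]: 'b' ∈ FIRST(bA)
Entry: A -> bA


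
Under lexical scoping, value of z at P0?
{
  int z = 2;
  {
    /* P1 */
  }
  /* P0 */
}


z declared in the same block as P0
z = 2


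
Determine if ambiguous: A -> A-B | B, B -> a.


precedence layered via separate nonterminal B: deterministic
Unambiguous


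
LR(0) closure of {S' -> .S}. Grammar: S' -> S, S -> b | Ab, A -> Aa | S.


Start: S' -> .S
For each item with dot before a nonterminal B, add B -> .γ for every B-production
Closure: [S' -> .S, S -> .b, S -> .Ab, A -> .Aa, A -> .S]


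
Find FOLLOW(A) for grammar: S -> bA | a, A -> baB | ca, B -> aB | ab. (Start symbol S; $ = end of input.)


$ ∈ FOLLOW(S). For each A -> αBβ: add FIRST(β)\{ε} to FOLLOW(B); if β nullable, add FOLLOW(A).
FOLLOW(A) = {$}


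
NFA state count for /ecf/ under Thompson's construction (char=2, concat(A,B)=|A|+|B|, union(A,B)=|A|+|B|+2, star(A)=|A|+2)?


Syntax tree has 3 char leaf(s), 0 union(s), 0 star(s)
chars contribute 3×2 = 6; each union adds +2; each star adds +2
Total: 6 + 0 + 0 = 6 states


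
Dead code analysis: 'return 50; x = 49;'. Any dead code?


statement follows a return and is unreachable
Dead: 'x = 49'


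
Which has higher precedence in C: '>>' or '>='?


'>>' is shift (level 8); '>=' is relational (level 7)
Higher level binds tighter
'>>' has higher precedence than '>='


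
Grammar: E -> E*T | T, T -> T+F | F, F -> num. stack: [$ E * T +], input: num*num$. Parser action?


no handle; shift 'num'
Action: shift


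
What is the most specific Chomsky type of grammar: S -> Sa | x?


Left-linear: every RHS is a terminal or one nonterminal followed by a terminal
Classification: Type 3 (Regular)


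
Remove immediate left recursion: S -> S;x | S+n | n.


Left-recursive alternatives: S;x, S+n; non-recursive: n
Introduce S': S -> nS', S' -> ;xS' | +nS' | ε


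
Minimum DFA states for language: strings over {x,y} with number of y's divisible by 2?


Track (count of y) mod 2: states 0..1, accept at 0
Minimal DFA: 2 states


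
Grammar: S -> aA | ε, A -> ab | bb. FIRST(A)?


Per alternative of A: FIRST(ab) = {a}; FIRST(bb) = {b}
FIRST(A) = {a, b}


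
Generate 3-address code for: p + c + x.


Break into single-operator statements:
t1 = p + c
t2 = t1 + x


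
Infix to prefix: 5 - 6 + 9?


left-to-right (same/higher precedence on left): tree is (+ (- 5 6) 9)
Prefix: + - 5 6 9


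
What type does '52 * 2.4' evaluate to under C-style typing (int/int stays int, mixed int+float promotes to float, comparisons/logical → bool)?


Operand types: int * float
Rule: mixed int/float promotes to float; int/int stays int
Result type: float


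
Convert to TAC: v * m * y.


Break into single-operator statements:
t1 = v * m
t2 = t1 * y


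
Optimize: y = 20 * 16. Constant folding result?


20 * 16 = 320 at compile time
Optimized: y = 320


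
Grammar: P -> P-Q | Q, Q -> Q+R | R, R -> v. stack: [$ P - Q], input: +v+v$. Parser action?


'+' can extend Q; shift to build Q -> Q+R
Action: shift


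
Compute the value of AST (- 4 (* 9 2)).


Evaluate inner: (* 9 2) = 18
Evaluate root: (- 4 18) = -14
Result: -14


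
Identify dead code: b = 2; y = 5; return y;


b is assigned but never read
Dead: 'b = 2'


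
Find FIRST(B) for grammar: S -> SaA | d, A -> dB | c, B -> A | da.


Per alternative of B: FIRST(A) = {c, d}; FIRST(da) = {d}
FIRST(B) = {c, d}


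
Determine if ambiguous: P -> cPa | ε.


balanced c^n…a^n: each string has a unique parse
Unambiguous


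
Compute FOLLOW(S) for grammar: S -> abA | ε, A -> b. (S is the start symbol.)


$ ∈ FOLLOW(S). For each A -> αBβ: add FIRST(β)\{ε} to FOLLOW(B); if β nullable, add FOLLOW(A).
FOLLOW(S) = {$}


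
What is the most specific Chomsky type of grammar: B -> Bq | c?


Left-linear: every RHS is a terminal or one nonterminal followed by a terminal
Classification: Type 3 (Regular)


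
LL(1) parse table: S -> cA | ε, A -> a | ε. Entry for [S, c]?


For [S, c]: 'c' ∈ FIRST(cA)
Entry: S -> cA


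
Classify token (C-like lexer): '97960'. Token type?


Pattern: digits only
Type: INTEGER_LITERAL


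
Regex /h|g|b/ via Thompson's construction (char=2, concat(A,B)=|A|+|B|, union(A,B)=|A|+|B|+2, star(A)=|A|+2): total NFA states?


Syntax tree has 3 char leaf(s), 2 union(s), 0 star(s)
chars contribute 3×2 = 6; each union adds +2; each star adds +2
Total: 6 + 4 + 0 = 10 states


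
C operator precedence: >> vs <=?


'>>' is shift (level 8); '<=' is relational (level 7)
Higher level binds tighter
'>>' has higher precedence than '<='


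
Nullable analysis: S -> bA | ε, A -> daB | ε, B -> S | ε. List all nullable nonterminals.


A nonterminal is nullable iff some alternative derives ε (directly, or every symbol in it is nullable)
Nullable: {A, B, S}


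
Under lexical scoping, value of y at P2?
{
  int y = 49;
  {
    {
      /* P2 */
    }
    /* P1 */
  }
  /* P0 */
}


P2's block does not declare y; resolves to the enclosing declaration at depth 0
y = 49


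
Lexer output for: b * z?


Scan left to right, longest-match per lexeme
Tokens: ID(b), OP(*), ID(z)


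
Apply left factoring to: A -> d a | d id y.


Common prefix: 'd'
Factored: A -> d A', A' -> a | id y


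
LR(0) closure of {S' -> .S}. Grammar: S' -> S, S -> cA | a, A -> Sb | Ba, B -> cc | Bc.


Start: S' -> .S
For each item with dot before a nonterminal B, add B -> .γ for every B-production
Closure: [S' -> .S, S -> .cA, S -> .a]


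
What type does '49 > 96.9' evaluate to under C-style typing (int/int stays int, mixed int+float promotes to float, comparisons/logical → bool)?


Operand types: int > float
Rule: comparison yields bool
Result type: bool


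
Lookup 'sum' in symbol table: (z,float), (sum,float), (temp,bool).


Lookup 'sum' → type float


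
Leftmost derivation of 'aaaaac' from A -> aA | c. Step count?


Derivation: A => aA => aaA => aaaA => aaaaA => aaaaaA => aaaaac
Steps: 6


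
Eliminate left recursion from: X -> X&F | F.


Left-recursive alternatives: X&F; non-recursive: F
Introduce X': X -> FX', X' -> &FX' | ε


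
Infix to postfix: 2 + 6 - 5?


Left to right (same or higher precedence on left)
Postfix: 2 6 + 5 -


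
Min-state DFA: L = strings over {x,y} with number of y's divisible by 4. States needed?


Track (count of y) mod 4: states 0..3, accept at 0
Minimal DFA: 4 states


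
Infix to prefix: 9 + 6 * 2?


'*' binds tighter: tree is (+ 9 (* 6 2))
Prefix: + 9 * 6 2


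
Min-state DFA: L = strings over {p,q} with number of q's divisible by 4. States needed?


Track (count of q) mod 4: states 0..3, accept at 0
Minimal DFA: 4 states


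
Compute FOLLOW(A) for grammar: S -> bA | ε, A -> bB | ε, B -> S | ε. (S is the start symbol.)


$ ∈ FOLLOW(S). For each A -> αBβ: add FIRST(β)\{ε} to FOLLOW(B); if β nullable, add FOLLOW(A).
FOLLOW(A) = {$}


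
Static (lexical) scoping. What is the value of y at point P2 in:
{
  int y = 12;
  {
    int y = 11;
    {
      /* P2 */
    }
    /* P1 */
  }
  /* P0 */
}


P2's block does not declare y; resolves to the enclosing declaration at depth 1
y = 11


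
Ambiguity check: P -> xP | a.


right-linear, alternatives start with distinct terminals 'x' vs 'a': unique leftmost derivation
Unambiguous


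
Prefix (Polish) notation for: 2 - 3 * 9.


'*' binds tighter: tree is (- 2 (* 3 9))
Prefix: - 2 * 3 9


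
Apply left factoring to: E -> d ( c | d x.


Common prefix: 'd'
Factored: E -> d E', E' -> ( c | x


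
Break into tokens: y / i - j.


Scan left to right, longest-match per lexeme
Tokens: ID(y), OP(/), ID(i), OP(-), ID(j)


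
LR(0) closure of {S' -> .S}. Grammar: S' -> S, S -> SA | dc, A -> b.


Start: S' -> .S
For each item with dot before a nonterminal B, add B -> .γ for every B-production
Closure: [S' -> .S, S -> .SA, S -> .dc]


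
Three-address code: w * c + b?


Break into single-operator statements:
t1 = w * c
t2 = t1 + b


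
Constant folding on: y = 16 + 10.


16 + 10 = 26 at compile time
Optimized: y = 26


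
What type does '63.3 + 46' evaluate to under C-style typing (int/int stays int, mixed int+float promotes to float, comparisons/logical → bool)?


Operand types: float + int
Rule: mixed int/float promotes to float; int/int stays int
Result type: float


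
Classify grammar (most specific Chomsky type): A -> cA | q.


Right-linear: every RHS is a terminal or a terminal followed by one nonterminal
Classification: Type 3 (Regular)


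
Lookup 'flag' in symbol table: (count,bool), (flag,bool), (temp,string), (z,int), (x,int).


Lookup 'flag' → type bool


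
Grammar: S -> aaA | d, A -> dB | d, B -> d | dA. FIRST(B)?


Per alternative of B: FIRST(d) = {d}; FIRST(dA) = {d}
FIRST(B) = {d}


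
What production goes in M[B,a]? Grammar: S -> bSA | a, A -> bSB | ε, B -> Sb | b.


For [B, a]: 'a' ∈ FIRST(Sb)
Entry: B -> Sb


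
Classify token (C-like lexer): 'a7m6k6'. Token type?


Pattern: letter/underscore followed by alphanumerics, not a keyword
Type: IDENTIFIER


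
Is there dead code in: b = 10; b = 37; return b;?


first assignment to b is overwritten before any read
Dead: 'b = 10'


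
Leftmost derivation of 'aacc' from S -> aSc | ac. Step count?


Derivation: S => aSc => aacc
Steps: 2


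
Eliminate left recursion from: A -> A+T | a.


Left-recursive alternatives: A+T; non-recursive: a
Introduce A': A -> aA', A' -> +TA' | ε


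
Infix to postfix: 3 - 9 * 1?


* has higher precedence, evaluate 9*1 first
Postfix: 3 9 1 * -


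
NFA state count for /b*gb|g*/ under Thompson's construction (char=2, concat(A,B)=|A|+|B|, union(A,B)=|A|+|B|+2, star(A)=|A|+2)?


Syntax tree has 4 char leaf(s), 1 union(s), 2 star(s)
chars contribute 4×2 = 8; each union adds +2; each star adds +2
Total: 8 + 2 + 4 = 14 states


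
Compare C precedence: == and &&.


'==' is equality (level 6); '&&' is logical AND (level 2)
Higher level binds tighter
'==' has higher precedence than '&&'


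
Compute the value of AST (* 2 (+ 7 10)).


Evaluate inner: (+ 7 10) = 17
Evaluate root: (* 2 17) = 34
Result: 34


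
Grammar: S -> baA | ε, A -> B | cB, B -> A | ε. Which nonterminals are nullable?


A nonterminal is nullable iff some alternative derives ε (directly, or every symbol in it is nullable)
Nullable: {A, B, S}


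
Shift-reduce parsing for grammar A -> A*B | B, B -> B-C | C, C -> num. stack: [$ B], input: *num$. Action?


lookahead ∉ {-} so B won't extend; reduce A -> B
Action: reduce (A -> B)


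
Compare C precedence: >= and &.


'>=' is relational (level 7); '&' is bitwise AND (level 5)
Higher level binds tighter
'>=' has higher precedence than '&'


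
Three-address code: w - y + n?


Break into single-operator statements:
t1 = w - y
t2 = t1 + n


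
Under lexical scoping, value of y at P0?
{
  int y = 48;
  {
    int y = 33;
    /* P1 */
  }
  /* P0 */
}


y declared in the same block as P0
y = 48


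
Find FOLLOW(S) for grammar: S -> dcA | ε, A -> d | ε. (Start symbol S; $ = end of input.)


$ ∈ FOLLOW(S). For each A -> αBβ: add FIRST(β)\{ε} to FOLLOW(B); if β nullable, add FOLLOW(A).
FOLLOW(S) = {$}


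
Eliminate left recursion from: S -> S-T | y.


Left-recursive alternatives: S-T; non-recursive: y
Introduce S': S -> yS', S' -> -TS' | ε


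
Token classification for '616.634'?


Pattern: digits with a decimal point
Type: FLOAT_LITERAL


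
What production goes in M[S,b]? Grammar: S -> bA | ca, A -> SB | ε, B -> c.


For [S, b]: 'b' ∈ FIRST(bA)
Entry: S -> bA


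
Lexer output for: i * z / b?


Scan left to right, longest-match per lexeme
Tokens: ID(i), OP(*), ID(z), OP(/), ID(b)


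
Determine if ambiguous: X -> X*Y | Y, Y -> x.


precedence layered via separate nonterminal Y: deterministic
Unambiguous


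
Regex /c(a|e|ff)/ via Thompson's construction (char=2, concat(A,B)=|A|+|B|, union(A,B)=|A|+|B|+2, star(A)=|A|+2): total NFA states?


Syntax tree has 5 char leaf(s), 2 union(s), 0 star(s)
chars contribute 5×2 = 10; each union adds +2; each star adds +2
Total: 10 + 4 + 0 = 14 states


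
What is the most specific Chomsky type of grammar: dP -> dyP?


LHS has context (more than one symbol) and |LHS| ≤ |RHS|
Classification: Type 1 (Context-Sensitive)


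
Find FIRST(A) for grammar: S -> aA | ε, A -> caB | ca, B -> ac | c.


Per alternative of A: FIRST(caB) = {c}; FIRST(ca) = {c}
FIRST(A) = {c}


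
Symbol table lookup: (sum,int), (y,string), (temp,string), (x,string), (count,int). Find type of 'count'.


Lookup 'count' → type int


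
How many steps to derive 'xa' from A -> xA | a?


Derivation: A => xA => xa
Steps: 2


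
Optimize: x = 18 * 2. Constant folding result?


18 * 2 = 36 at compile time
Optimized: x = 36


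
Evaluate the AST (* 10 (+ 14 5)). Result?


Evaluate inner: (+ 14 5) = 19
Evaluate root: (* 10 19) = 190
Result: 190


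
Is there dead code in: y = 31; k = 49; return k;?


y is assigned but never read
Dead: 'y = 31'


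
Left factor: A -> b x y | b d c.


Common prefix: 'b'
Factored: A -> b A', A' -> x y | d c


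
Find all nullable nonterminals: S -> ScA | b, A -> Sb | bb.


A nonterminal is nullable iff some alternative derives ε (directly, or every symbol in it is nullable)
Nullable: {}


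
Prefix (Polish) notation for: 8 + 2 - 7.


left-to-right (same/higher precedence on left): tree is (- (+ 8 2) 7)
Prefix: - + 8 2 7


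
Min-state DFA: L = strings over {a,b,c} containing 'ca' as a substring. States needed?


KMP-style automaton: 2 progress states + 1 absorbing accept = 3
Minimal DFA: 3 states


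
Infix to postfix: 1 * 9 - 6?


Left to right (same or higher precedence on left)
Postfix: 1 9 * 6 -


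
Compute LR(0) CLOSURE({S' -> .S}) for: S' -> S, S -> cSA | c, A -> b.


Start: S' -> .S
For each item with dot before a nonterminal B, add B -> .γ for every B-production
Closure: [S' -> .S, S -> .cSA, S -> .c]


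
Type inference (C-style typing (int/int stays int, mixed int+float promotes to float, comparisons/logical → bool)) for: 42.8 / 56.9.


Operand types: float / float
Rule: mixed int/float promotes to float; int/int stays int
Result type: float


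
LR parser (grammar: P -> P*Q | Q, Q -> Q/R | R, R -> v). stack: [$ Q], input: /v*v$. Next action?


shift '/' to continue Q -> Q/R
Action: shift


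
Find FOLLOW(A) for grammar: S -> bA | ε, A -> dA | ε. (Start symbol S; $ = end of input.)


$ ∈ FOLLOW(S). For each A -> αBβ: add FIRST(β)\{ε} to FOLLOW(B); if β nullable, add FOLLOW(A).
FOLLOW(A) = {$}


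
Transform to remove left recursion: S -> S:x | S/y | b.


Left-recursive alternatives: S:x, S/y; non-recursive: b
Introduce S': S -> bS', S' -> :xS' | /yS' | ε


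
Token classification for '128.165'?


Pattern: digits with a decimal point
Type: FLOAT_LITERAL


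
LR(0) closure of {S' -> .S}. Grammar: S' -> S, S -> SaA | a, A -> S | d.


Start: S' -> .S
For each item with dot before a nonterminal B, add B -> .γ for every B-production
Closure: [S' -> .S, S -> .SaA, S -> .a]


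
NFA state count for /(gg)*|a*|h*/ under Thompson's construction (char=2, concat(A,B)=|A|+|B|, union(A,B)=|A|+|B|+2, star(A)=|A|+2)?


Syntax tree has 4 char leaf(s), 2 union(s), 3 star(s)
chars contribute 4×2 = 8; each union adds +2; each star adds +2
Total: 8 + 4 + 6 = 18 states


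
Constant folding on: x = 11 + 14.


11 + 14 = 25 at compile time
Optimized: x = 25


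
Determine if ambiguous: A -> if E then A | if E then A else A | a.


dangling else: 'if E then if E then a else a' parses two ways
Ambiguous


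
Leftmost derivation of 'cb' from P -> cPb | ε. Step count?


Derivation: P => cPb => cb
Steps: 2


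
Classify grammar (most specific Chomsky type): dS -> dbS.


LHS has context (more than one symbol) and |LHS| ≤ |RHS|
Classification: Type 1 (Context-Sensitive)


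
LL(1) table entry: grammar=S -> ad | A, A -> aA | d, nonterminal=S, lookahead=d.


For [S, d]: 'd' ∈ FIRST(A)
Entry: S -> A


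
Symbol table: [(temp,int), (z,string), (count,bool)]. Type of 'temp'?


Lookup 'temp' → type int


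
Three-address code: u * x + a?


Break into single-operator statements:
t1 = u * x
t2 = t1 + a


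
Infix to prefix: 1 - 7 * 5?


'*' binds tighter: tree is (- 1 (* 7 5))
Prefix: - 1 * 7 5


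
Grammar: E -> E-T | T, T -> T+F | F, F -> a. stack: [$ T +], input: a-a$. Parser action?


no handle; shift 'a'
Action: shift


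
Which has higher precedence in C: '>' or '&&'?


'>' is relational (level 7); '&&' is logical AND (level 2)
Higher level binds tighter
'>' has higher precedence than '&&'


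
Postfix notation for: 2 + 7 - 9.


Left to right (same or higher precedence on left)
Postfix: 2 7 + 9 -


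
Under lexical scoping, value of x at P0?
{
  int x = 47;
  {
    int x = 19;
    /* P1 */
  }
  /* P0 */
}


x declared in the same block as P0
x = 47


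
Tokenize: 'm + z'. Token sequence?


Scan left to right, longest-match per lexeme
Tokens: ID(m), OP(+), ID(z)


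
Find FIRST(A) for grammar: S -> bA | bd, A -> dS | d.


Per alternative of A: FIRST(dS) = {d}; FIRST(d) = {d}
FIRST(A) = {d}


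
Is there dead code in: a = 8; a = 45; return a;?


first assignment to a is overwritten before any read
Dead: 'a = 8'


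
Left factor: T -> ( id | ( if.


Common prefix: '('
Factored: T -> ( T', T' -> id | if


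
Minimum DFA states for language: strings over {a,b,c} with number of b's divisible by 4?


Track (count of b) mod 4: states 0..3, accept at 0
Minimal DFA: 4 states


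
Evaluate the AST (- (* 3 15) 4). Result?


Evaluate inner: (* 3 15) = 45
Evaluate root: (- 45 4) = 41
Result: 41


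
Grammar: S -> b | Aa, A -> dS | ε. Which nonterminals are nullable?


A nonterminal is nullable iff some alternative derives ε (directly, or every symbol in it is nullable)
Nullable: {A}


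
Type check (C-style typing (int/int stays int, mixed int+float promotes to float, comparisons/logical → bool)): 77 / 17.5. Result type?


Operand types: int / float
Rule: mixed int/float promotes to float; int/int stays int
Result type: float


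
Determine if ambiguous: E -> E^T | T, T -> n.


precedence layered via separate nonterminal T: deterministic
Unambiguous


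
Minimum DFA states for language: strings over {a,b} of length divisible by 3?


Track length mod 3: states 0..2, accept at 0
Minimal DFA: 3 states


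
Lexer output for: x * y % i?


Scan left to right, longest-match per lexeme
Tokens: ID(x), OP(*), ID(y), OP(%), ID(i)


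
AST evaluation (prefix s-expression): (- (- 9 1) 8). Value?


Evaluate inner: (- 9 1) = 8
Evaluate root: (- 8 8) = 0
Result: 0


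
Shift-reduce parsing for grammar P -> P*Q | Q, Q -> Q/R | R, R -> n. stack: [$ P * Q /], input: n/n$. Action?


no handle; shift 'n'
Action: shift


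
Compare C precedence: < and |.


'<' is relational (level 7); '|' is bitwise OR (level 3)
Higher level binds tighter
'<' has higher precedence than '|'


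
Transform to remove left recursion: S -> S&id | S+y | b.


Left-recursive alternatives: S&id, S+y; non-recursive: b
Introduce S': S -> bS', S' -> &idS' | +yS' | ε


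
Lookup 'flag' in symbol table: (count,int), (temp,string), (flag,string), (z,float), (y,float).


Lookup 'flag' → type string


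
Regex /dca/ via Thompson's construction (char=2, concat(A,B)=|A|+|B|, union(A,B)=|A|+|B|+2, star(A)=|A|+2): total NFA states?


Syntax tree has 3 char leaf(s), 0 union(s), 0 star(s)
chars contribute 3×2 = 6; each union adds +2; each star adds +2
Total: 6 + 0 + 0 = 6 states


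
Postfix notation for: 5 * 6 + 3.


Left to right (same or higher precedence on left)
Postfix: 5 6 * 3 +


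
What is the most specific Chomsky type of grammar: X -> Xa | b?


Left-linear: every RHS is a terminal or one nonterminal followed by a terminal
Classification: Type 3 (Regular)


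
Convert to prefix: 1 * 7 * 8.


left-to-right (same/higher precedence on left): tree is (* (* 1 7) 8)
Prefix: * * 1 7 8


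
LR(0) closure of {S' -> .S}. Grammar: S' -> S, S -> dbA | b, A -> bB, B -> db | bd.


Start: S' -> .S
For each item with dot before a nonterminal B, add B -> .γ for every B-production
Closure: [S' -> .S, S -> .dbA, S -> .b]


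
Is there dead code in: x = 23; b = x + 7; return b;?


x is read by b's definition; b is returned
No dead code


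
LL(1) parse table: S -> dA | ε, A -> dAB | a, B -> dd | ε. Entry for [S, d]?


For [S, d]: 'd' ∈ FIRST(dA)
Entry: S -> dA


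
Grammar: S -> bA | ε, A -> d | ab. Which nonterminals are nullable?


A nonterminal is nullable iff some alternative derives ε (directly, or every symbol in it is nullable)
Nullable: {S}


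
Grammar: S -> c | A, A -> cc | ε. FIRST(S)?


Per alternative of S: FIRST(c) = {c}; FIRST(A) = {c, ε}
FIRST(S) = {c, ε}


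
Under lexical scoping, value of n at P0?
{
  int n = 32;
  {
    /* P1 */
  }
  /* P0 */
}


n declared in the same block as P0
n = 32


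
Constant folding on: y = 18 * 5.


18 * 5 = 90 at compile time
Optimized: y = 90


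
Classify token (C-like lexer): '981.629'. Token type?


Pattern: digits with a decimal point
Type: FLOAT_LITERAL


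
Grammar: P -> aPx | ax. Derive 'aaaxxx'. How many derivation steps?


Derivation: P => aPx => aaPxx => aaaxxx
Steps: 3


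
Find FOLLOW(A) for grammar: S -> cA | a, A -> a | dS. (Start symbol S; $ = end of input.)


$ ∈ FOLLOW(S). For each A -> αBβ: add FIRST(β)\{ε} to FOLLOW(B); if β nullable, add FOLLOW(A).
FOLLOW(A) = {$}


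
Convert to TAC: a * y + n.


Break into single-operator statements:
t1 = a * y
t2 = t1 + n


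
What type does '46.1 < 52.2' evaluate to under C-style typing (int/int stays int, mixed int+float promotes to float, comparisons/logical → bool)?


Operand types: float < float
Rule: comparison yields bool
Result type: bool


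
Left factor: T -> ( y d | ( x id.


Common prefix: '('
Factored: T -> ( T', T' -> y d | x id


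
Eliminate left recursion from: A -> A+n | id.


Left-recursive alternatives: A+n; non-recursive: id
Introduce A': A -> idA', A' -> +nA' | ε


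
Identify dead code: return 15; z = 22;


statement follows a return and is unreachable
Dead: 'z = 22'


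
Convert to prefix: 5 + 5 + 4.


left-to-right (same/higher precedence on left): tree is (+ (+ 5 5) 4)
Prefix: + + 5 5 4


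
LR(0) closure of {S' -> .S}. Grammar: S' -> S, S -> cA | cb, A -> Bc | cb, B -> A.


Start: S' -> .S
For each item with dot before a nonterminal B, add B -> .γ for every B-production
Closure: [S' -> .S, S -> .cA, S -> .cb]


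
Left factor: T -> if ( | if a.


Common prefix: 'if'
Factored: T -> if T', T' -> ( | a


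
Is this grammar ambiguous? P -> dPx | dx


balanced d^n…x^n: each string has a unique parse
Unambiguous


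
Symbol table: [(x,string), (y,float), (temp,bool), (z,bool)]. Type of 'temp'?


Lookup 'temp' → type bool


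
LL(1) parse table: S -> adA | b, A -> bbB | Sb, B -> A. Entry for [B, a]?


For [B, a]: 'a' ∈ FIRST(A)
Entry: B -> A


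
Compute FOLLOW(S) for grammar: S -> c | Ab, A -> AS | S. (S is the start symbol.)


$ ∈ FOLLOW(S). For each A -> αBβ: add FIRST(β)\{ε} to FOLLOW(B); if β nullable, add FOLLOW(A).
FOLLOW(S) = {$, b, c}


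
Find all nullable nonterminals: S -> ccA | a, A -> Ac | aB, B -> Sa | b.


A nonterminal is nullable iff some alternative derives ε (directly, or every symbol in it is nullable)
Nullable: {}


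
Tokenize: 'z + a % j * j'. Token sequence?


Scan left to right, longest-match per lexeme
Tokens: ID(z), OP(+), ID(a), OP(%), ID(j), OP(*), ID(j)


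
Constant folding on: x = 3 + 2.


3 + 2 = 5 at compile time
Optimized: x = 5
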